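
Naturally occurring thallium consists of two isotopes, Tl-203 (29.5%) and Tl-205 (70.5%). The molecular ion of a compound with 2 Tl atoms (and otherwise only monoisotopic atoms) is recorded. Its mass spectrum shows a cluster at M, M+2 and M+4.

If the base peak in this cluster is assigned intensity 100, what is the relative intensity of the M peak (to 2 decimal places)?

17.51

(0.295 + 0.705)^2 gives M 0.0870, M+2 0.4160, M+4 0.4970; the largest is M+4.
P(M+4) = C(2,2) × 0.295^0 × 0.705^2 = 1 × 1.0000 × 0.497025 = 0.497025 (base)
P(M) = C(2,0) × 0.295^2 × 0.705^0 = 1 × 0.087025 × 1.0000 = 0.087025
Relative intensity = 0.087025 / 0.497025 × 100 = 17.51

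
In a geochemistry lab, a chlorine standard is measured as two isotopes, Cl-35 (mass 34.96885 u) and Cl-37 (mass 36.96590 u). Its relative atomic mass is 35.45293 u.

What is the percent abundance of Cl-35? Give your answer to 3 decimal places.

Let x be the fractional abundance of Cl-35; then Cl-37 has abundance 1 − x.
34.96885·x + 36.96590·(1 − x) = 35.45293
(34.96885 − 36.96590)·x = 35.45293 − 36.96590
x = -1.51297 / -1.99705 = 0.75760 → 75.760% Cl-35, 24.240% Cl-37.

75.760%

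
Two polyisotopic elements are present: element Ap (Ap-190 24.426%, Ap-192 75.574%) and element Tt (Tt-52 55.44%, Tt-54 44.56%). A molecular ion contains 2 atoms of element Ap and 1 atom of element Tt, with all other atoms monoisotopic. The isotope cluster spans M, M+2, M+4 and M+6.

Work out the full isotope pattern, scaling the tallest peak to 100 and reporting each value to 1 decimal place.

6.9 : 48.1 : 100.0 : 52.9

Element Ap pattern (n=2): 0.05966295 : 0.3691941 : 0.57114295
Element Tt pattern (n=1): 0.5544 : 0.4456
Convolve the two distributions (both contribute in 2-u steps):
  M: 0.05966295×0.5544 = 0.033077
  M+2: 0.05966295×0.4456 + 0.3691941×0.5544 = 0.231267
  M+4: 0.3691941×0.4456 + 0.57114295×0.5544 = 0.481155
  M+6: 0.57114295×0.4456 = 0.254501
Scale to base peak (0.481155) = 100: 6.9 : 48.1 : 100.0 : 52.9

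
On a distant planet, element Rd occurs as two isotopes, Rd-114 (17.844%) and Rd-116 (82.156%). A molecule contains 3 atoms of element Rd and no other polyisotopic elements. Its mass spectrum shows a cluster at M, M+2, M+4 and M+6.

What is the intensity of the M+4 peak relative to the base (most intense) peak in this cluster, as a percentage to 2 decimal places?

65.16%

Term probabilities: M 0.0057, M+2 0.0785, M+4 0.3613, M+6 0.5545. Base peak = M+6.
P(M+6) = C(3,3) × 0.17844^0 × 0.82156^3 = 1 × 1.0000 × 0.55452082 = 0.554521 (base)
P(M+4) = C(3,2) × 0.17844^1 × 0.82156^2 = 3 × 0.17844 × 0.67496083 = 0.361320
Relative intensity = 0.361320 / 0.554521 × 100 = 65.16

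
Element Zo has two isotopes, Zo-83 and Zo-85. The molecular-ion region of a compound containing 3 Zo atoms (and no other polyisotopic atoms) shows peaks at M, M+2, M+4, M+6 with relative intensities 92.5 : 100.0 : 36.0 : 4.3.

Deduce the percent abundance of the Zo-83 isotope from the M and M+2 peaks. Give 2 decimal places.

Write p for the Zo-83 fraction. I(M+2)/I(M) = [C(3,1)·p^2·(1−p)] / p^3 = 3·(1−p)/p = 100.0/92.5 = 1.0811
(1−p)/p = 1.0811/3 = 0.3604  ⇒  p = 1/(1 + 0.3604) = 0.7351
Zo-83: 73.51%, Zo-85: 26.49%.

73.51%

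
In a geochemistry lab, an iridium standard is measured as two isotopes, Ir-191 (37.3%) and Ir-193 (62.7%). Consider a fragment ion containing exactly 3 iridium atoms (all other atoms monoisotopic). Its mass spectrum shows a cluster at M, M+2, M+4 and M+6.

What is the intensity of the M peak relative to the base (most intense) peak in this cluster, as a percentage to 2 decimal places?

Binomial terms of (0.373 + 0.627)^3: M 0.0519, M+2 0.2617, M+4 0.4399, M+6 0.2465 → M+4 is the base peak.
P(M+4) = C(3,2) × 0.373^1 × 0.627^2 = 3 × 0.3730 × 0.393129 = 0.439911 (base)
P(M) = C(3,0) × 0.373^3 × 0.627^0 = 1 × 0.05189512 × 1.0000 = 0.051895
Relative intensity = 0.051895 / 0.439911 × 100 = 11.80

11.80%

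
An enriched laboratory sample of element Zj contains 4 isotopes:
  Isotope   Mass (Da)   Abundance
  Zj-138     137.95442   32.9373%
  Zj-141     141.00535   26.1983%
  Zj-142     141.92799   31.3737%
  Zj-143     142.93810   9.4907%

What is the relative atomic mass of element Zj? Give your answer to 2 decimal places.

Weight each isotope mass by its fractional abundance: 0.329373 × 137.95442 + 0.261983 × 141.00535 + 0.313737 × 141.92799 + 0.094907 × 142.93810
= 45.438461 + 36.941005 + 44.528062 + 13.565826 = 140.473354 Da

140.47 Da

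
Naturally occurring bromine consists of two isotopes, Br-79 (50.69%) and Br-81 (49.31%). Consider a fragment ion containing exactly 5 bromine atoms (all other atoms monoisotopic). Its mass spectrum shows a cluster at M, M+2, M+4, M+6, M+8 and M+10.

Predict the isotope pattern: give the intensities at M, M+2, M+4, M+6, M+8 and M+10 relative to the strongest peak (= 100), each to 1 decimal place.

The 5 Br atoms are independent, so intensities follow the terms of (0.5069 + 0.4931)^5.
P(M) = 0.5069^5 = 0.033467
P(M+2) = 5 × 0.5069^4 × 0.4931^1 = 0.162777
P(M+4) = 10 × 0.5069^3 × 0.4931^2 = 0.316692
P(M+6) = 10 × 0.5069^2 × 0.4931^3 = 0.308070
P(M+8) = 5 × 0.5069^1 × 0.4931^4 = 0.149842
P(M+10) = 0.4931^5 = 0.029152
The M+4 peak is largest (0.316692); scaling to 100 gives 10.6 : 51.4 : 100.0 : 97.3 : 47.3 : 9.2.

10.6 : 51.4 : 100.0 : 97.3 : 47.3 : 9.2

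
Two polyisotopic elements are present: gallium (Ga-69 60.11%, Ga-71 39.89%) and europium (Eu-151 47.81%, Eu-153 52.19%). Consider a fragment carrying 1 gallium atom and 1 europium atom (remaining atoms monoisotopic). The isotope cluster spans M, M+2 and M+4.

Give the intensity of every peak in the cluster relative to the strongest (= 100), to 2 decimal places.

Gallium pattern (n=1): 0.6011 : 0.3989
Europium pattern (n=1): 0.4781 : 0.5219
Convolve the two distributions (both contribute in 2-u steps):
  M: 0.6011×0.4781 = 0.287386
  M+2: 0.6011×0.5219 + 0.3989×0.4781 = 0.504428
  M+4: 0.3989×0.5219 = 0.208186
Scale to base peak (0.504428) = 100: 56.97 : 100.00 : 41.27

56.97 : 100.00 : 41.27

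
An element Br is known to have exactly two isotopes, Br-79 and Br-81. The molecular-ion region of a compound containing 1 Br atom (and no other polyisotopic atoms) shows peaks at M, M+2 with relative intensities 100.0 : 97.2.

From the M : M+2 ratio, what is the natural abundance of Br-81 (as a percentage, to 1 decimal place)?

49.3%

Write p for the Br-79 fraction. I(M+2)/I(M) = [C(1,1)·p^0·(1−p)] / p^1 = 1·(1−p)/p = 97.2/100.0 = 0.9720
(1−p)/p = 0.9720/1 = 0.9720  ⇒  p = 1/(1 + 0.9720) = 0.5071
Br-79: 50.7%, Br-81: 49.3%.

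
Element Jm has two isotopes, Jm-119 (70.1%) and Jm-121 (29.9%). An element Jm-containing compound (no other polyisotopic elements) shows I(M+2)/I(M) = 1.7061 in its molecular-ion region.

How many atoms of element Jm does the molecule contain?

With n Jm atoms, P(M+2)/P(M) = C(n,1)·p^(n−1)q / p^n = n·q/p = n · 0.299/0.701.
n = 1.7061 × 0.701/0.299 = 4.00 ≈ 4

4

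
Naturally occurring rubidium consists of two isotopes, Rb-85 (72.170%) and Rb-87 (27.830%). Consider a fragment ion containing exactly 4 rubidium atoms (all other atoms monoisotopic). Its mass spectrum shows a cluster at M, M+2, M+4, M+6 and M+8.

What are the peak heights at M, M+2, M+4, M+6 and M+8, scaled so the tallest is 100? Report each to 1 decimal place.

The 4 Rb atoms are independent, so intensities follow the terms of (0.72170 + 0.27830)^4.
P(M) = 0.72170^4 = 0.271286
P(M+2) = 4 × 0.72170^3 × 0.27830^1 = 0.418450
P(M+4) = 6 × 0.72170^2 × 0.27830^2 = 0.242042
P(M+6) = 4 × 0.72170^1 × 0.27830^3 = 0.062224
P(M+8) = 0.27830^4 = 0.005999
The M+2 peak is largest (0.418450); scaling to 100 gives 64.8 : 100.0 : 57.8 : 14.9 : 1.4.

64.8 : 100.0 : 57.8 : 14.9 : 1.4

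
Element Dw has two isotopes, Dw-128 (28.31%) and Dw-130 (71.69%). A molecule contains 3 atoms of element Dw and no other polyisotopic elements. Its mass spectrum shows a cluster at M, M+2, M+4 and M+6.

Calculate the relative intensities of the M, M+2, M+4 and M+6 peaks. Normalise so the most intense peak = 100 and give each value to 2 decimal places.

5.20 : 39.49 : 100.00 : 84.41

Expanding (0.2831 + 0.7169)^3:
P(M) = 0.2831^3 = 0.022689
P(M+2) = 3 × 0.2831^2 × 0.7169^1 = 0.172369
P(M+4) = 3 × 0.2831^1 × 0.7169^2 = 0.436494
P(M+6) = 0.7169^3 = 0.368448
The M+4 peak is largest (0.436494); scaling to 100 gives 5.20 : 39.49 : 100.00 : 84.41.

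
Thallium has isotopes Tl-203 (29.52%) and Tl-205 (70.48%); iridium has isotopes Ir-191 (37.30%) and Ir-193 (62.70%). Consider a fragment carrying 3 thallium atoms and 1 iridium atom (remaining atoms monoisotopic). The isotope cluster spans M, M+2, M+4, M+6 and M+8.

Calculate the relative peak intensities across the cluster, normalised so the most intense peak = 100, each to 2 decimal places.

Thallium pattern (n=3): 0.02572463 : 0.18425524 : 0.43991564 : 0.35010449
Iridium pattern (n=1): 0.3730 : 0.6270
Convolve the two distributions (both contribute in 2-u steps):
  M: 0.02572463×0.3730 = 0.009595
  M+2: 0.02572463×0.6270 + 0.18425524×0.3730 = 0.084857
  M+4: 0.18425524×0.6270 + 0.43991564×0.3730 = 0.279617
  M+6: 0.43991564×0.6270 + 0.35010449×0.3730 = 0.406416
  M+8: 0.35010449×0.6270 = 0.219516
Scale to base peak (0.406416) = 100: 2.36 : 20.88 : 68.80 : 100.00 : 54.01

2.36 : 20.88 : 68.80 : 100.00 : 54.01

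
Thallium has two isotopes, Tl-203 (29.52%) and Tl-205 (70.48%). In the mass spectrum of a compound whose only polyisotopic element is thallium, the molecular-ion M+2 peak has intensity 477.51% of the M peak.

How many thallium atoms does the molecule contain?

2

The M+2/M ratio from n Tl atoms is n · q/p = n · 0.7048/0.2952.
n = 4.7751 × 0.2952/0.7048 = 2.00 ≈ 2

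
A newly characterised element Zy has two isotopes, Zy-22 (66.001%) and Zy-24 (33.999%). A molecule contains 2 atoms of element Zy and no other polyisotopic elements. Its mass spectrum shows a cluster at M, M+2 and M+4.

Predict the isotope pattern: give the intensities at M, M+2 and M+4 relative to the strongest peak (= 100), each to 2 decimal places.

The 2 Zy atoms are independent, so intensities follow the terms of (0.66001 + 0.33999)^2.
P(M) = 0.66001^2 = 0.435613
P(M+2) = 2 × 0.66001^1 × 0.33999^1 = 0.448794
P(M+4) = 0.33999^2 = 0.115593
The M+2 peak is largest (0.448794); scaling to 100 gives 97.06 : 100.00 : 25.76.

97.06 : 100.00 : 25.76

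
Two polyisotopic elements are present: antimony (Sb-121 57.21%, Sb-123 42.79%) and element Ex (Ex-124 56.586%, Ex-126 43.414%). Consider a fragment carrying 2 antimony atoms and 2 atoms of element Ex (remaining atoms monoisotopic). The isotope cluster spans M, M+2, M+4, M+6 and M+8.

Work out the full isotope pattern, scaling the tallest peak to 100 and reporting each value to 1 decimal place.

Antimony pattern (n=2): 0.32729841 : 0.48960318 : 0.18309841
Element Ex pattern (n=2): 0.32019754 : 0.49132492 : 0.18847754
Convolve the two distributions (both contribute in 2-u steps):
  M: 0.32729841×0.32019754 = 0.104800
  M+2: 0.32729841×0.49132492 + 0.48960318×0.32019754 = 0.317580
  M+4: 0.32729841×0.18847754 + 0.48960318×0.49132492 + 0.18309841×0.32019754 = 0.360870
  M+6: 0.48960318×0.18847754 + 0.18309841×0.49132492 = 0.182240
  M+8: 0.18309841×0.18847754 = 0.034510
Scale to base peak (0.360870) = 100: 29.0 : 88.0 : 100.0 : 50.5 : 9.6

29.0 : 88.0 : 100.0 : 50.5 : 9.6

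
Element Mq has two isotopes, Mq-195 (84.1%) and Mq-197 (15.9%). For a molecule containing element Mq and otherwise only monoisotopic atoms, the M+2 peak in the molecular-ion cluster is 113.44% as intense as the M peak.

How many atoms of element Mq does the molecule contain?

6

The M+2/M ratio from n Mq atoms is n · q/p = n · 0.159/0.841.
n = 1.1344 × 0.841/0.159 = 6.00 ≈ 6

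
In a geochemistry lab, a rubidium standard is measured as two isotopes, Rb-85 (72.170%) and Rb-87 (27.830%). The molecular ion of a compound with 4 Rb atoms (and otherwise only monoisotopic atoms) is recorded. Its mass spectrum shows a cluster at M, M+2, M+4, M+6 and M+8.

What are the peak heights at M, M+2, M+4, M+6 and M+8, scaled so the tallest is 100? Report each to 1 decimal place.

The 4 Rb atoms are independent, so intensities follow the terms of (0.72170 + 0.27830)^4.
P(M) = 0.72170^4 = 0.271286
P(M+2) = 4 × 0.72170^3 × 0.27830^1 = 0.418450
P(M+4) = 6 × 0.72170^2 × 0.27830^2 = 0.242042
P(M+6) = 4 × 0.72170^1 × 0.27830^3 = 0.062224
P(M+8) = 0.27830^4 = 0.005999
The M+2 peak is largest (0.418450); scaling to 100 gives 64.8 : 100.0 : 57.8 : 14.9 : 1.4.

64.8 : 100.0 : 57.8 : 14.9 : 1.4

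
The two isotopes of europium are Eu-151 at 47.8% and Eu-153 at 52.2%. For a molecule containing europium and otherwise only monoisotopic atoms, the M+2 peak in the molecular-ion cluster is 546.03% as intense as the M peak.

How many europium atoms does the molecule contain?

5

For n independent Eu atoms, I(M+2)/I(M) = n · (abundance Eu-153) / (abundance Eu-151) = n · 0.522/0.478.
n = 5.4603 × 0.478/0.522 = 5.00 ≈ 5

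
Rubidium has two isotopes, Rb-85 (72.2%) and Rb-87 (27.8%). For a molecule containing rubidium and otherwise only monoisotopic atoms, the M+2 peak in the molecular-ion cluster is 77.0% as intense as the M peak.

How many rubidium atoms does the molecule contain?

2

For n independent Rb atoms, I(M+2)/I(M) = n · (abundance Rb-87) / (abundance Rb-85) = n · 0.278/0.722.
n = 0.770 × 0.722/0.278 = 2.00 ≈ 2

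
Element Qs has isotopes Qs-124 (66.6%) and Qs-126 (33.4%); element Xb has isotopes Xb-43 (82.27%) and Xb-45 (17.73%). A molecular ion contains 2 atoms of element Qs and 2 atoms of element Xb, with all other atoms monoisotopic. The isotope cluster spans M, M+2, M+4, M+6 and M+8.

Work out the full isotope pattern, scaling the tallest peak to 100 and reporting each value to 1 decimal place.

69.7 : 100.0 : 50.9 : 10.8 : 0.8

Element Qs pattern (n=2): 0.443556 : 0.444888 : 0.111556
Element Xb pattern (n=2): 0.67683529 : 0.29172942 : 0.03143529
Convolve the two distributions (both contribute in 2-u steps):
  M: 0.443556×0.67683529 = 0.300214
  M+2: 0.443556×0.29172942 + 0.444888×0.67683529 = 0.430514
  M+4: 0.443556×0.03143529 + 0.444888×0.29172942 + 0.111556×0.67683529 = 0.219235
  M+6: 0.444888×0.03143529 + 0.111556×0.29172942 = 0.046529
  M+8: 0.111556×0.03143529 = 0.003507
Scale to base peak (0.430514) = 100: 69.7 : 100.0 : 50.9 : 10.8 : 0.8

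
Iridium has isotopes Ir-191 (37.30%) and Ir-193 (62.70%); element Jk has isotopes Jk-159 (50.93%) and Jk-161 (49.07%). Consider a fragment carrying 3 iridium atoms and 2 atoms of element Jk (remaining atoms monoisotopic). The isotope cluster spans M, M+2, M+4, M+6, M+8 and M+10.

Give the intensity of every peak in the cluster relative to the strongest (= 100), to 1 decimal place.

Iridium pattern (n=3): 0.05189512 : 0.26170165 : 0.43991135 : 0.24649188
Element Jk pattern (n=2): 0.25938649 : 0.49982702 : 0.24078649
Convolve the two distributions (both contribute in 2-u steps):
  M: 0.05189512×0.25938649 = 0.013461
  M+2: 0.05189512×0.49982702 + 0.26170165×0.25938649 = 0.093820
  M+4: 0.05189512×0.24078649 + 0.26170165×0.49982702 + 0.43991135×0.25938649 = 0.257408
  M+6: 0.26170165×0.24078649 + 0.43991135×0.49982702 + 0.24649188×0.25938649 = 0.346830
  M+8: 0.43991135×0.24078649 + 0.24649188×0.49982702 = 0.229128
  M+10: 0.24649188×0.24078649 = 0.059352
Scale to base peak (0.346830) = 100: 3.9 : 27.1 : 74.2 : 100.0 : 66.1 : 17.1

3.9 : 27.1 : 74.2 : 100.0 : 66.1 : 17.1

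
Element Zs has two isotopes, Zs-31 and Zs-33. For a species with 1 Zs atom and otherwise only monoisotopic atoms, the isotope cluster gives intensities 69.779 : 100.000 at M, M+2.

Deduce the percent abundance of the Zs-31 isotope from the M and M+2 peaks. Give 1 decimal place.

If p is the fraction of Zs that is Zs-31, then I(M+2)/I(M) = [C(1,1)·p^0·(1−p)] / p^1 = 1·(1−p)/p = 100.000/69.779 = 1.4331
(1−p)/p = 1.4331/1 = 1.4331  ⇒  p = 1/(1 + 1.4331) = 0.4110
Zs-31: 41.1%, Zs-33: 58.9%.

41.1%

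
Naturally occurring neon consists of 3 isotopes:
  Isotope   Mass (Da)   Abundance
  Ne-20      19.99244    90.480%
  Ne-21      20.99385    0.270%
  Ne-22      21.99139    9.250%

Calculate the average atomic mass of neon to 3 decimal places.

20.180 Da

Weight each isotope mass by its fractional abundance: 0.90480 × 19.99244 + 0.00270 × 20.99385 + 0.09250 × 21.99139
= 18.089160 + 0.056683 + 2.034204 = 20.180047 Da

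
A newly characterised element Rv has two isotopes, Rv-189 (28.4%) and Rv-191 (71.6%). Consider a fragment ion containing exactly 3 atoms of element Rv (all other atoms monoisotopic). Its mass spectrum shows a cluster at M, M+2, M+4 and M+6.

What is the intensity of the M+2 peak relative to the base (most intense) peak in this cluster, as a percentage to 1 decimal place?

Binomial terms of (0.284 + 0.716)^3: M 0.0229, M+2 0.1732, M+4 0.4368, M+6 0.3671 → M+4 is the base peak.
P(M+4) = C(3,2) × 0.284^1 × 0.716^2 = 3 × 0.2840 × 0.512656 = 0.436783 (base)
P(M+2) = C(3,1) × 0.284^2 × 0.716^1 = 3 × 0.080656 × 0.7160 = 0.173249
Relative intensity = 0.173249 / 0.436783 × 100 = 39.7

39.7%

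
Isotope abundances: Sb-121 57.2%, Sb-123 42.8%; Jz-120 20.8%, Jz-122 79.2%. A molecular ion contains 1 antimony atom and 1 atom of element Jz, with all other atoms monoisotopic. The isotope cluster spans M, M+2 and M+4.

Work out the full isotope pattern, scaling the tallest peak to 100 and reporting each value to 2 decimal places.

Antimony pattern (n=1): 0.5720 : 0.4280
Element Jz pattern (n=1): 0.2080 : 0.7920
Convolve the two distributions (both contribute in 2-u steps):
  M: 0.5720×0.2080 = 0.118976
  M+2: 0.5720×0.7920 + 0.4280×0.2080 = 0.542048
  M+4: 0.4280×0.7920 = 0.338976
Scale to base peak (0.542048) = 100: 21.95 : 100.00 : 62.54

21.95 : 100.00 : 62.54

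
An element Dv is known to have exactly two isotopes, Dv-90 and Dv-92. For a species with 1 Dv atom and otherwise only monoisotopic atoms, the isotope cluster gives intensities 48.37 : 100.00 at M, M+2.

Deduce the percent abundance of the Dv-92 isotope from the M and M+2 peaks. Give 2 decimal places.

67.40%

Write p for the Dv-90 fraction. I(M+2)/I(M) = [C(1,1)·p^0·(1−p)] / p^1 = 1·(1−p)/p = 100.00/48.37 = 2.0674
(1−p)/p = 2.0674/1 = 2.0674  ⇒  p = 1/(1 + 2.0674) = 0.3260
Dv-90: 32.60%, Dv-92: 67.40%.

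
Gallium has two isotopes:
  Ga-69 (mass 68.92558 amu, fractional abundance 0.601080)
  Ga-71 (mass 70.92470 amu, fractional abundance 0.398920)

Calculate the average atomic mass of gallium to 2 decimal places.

69.72 amu

Weight each isotope mass by its fractional abundance: 0.601080 × 68.92558 + 0.398920 × 70.92470
= 41.429788 + 28.293281 = 69.723069 amu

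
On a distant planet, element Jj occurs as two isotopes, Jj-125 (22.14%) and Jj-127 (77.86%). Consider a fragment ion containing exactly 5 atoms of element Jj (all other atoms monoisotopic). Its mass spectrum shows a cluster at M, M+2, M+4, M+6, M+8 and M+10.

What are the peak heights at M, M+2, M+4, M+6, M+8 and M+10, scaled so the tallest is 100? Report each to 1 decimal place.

Each Jj atom is independently Jj-125 (p = 0.2214) or Jj-127 (q = 0.7786); the cluster is the binomial expansion (p + q)^5.
P(M) = 0.2214^5 = 0.000532
P(M+2) = 5 × 0.2214^4 × 0.7786^1 = 0.009354
P(M+4) = 10 × 0.2214^3 × 0.7786^2 = 0.065790
P(M+6) = 10 × 0.2214^2 × 0.7786^3 = 0.231365
P(M+8) = 5 × 0.2214^1 × 0.7786^4 = 0.406823
P(M+10) = 0.7786^5 = 0.286136
The M+8 peak is largest (0.406823); scaling to 100 gives 0.1 : 2.3 : 16.2 : 56.9 : 100.0 : 70.3.

0.1 : 2.3 : 16.2 : 56.9 : 100.0 : 70.3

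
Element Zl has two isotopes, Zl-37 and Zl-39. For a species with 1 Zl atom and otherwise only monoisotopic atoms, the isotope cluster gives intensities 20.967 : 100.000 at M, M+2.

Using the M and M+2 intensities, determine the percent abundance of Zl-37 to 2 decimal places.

Let p = fractional abundance of Zl-37. I(M+2)/I(M) = [C(1,1)·p^0·(1−p)] / p^1 = 1·(1−p)/p = 100.000/20.967 = 4.7694
(1−p)/p = 4.7694/1 = 4.7694  ⇒  p = 1/(1 + 4.7694) = 0.1733
Zl-37: 17.33%, Zl-39: 82.67%.

17.33%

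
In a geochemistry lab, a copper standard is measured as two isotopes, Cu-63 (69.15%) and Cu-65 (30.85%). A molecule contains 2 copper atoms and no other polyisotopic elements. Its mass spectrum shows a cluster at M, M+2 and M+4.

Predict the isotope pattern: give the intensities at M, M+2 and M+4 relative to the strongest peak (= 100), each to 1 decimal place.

Each Cu atom is independently Cu-63 (p = 0.6915) or Cu-65 (q = 0.3085); the cluster is the binomial expansion (p + q)^2.
P(M) = 0.6915^2 = 0.478172
P(M+2) = 2 × 0.6915^1 × 0.3085^1 = 0.426656
P(M+4) = 0.3085^2 = 0.095172
The M peak is largest (0.478172); scaling to 100 gives 100.0 : 89.2 : 19.9.

100.0 : 89.2 : 19.9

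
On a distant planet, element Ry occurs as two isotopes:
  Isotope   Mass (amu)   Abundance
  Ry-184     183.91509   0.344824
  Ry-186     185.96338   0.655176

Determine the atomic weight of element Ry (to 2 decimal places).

Weight each isotope mass by its fractional abundance: 0.344824 × 183.91509 + 0.655176 × 185.96338
= 63.418337 + 121.838743 = 185.257080 amu

185.26 amu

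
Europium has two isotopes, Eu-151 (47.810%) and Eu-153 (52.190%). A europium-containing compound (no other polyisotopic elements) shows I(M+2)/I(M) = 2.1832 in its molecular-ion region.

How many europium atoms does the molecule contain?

The M+2/M ratio from n Eu atoms is n · q/p = n · 0.52190/0.47810.
n = 2.1832 × 0.47810/0.52190 = 2.00 ≈ 2

2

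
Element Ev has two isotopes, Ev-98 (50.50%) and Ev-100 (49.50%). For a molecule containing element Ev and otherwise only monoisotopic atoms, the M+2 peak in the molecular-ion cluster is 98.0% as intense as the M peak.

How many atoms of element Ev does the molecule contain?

The M+2/M ratio from n Ev atoms is n · q/p = n · 0.4950/0.5050.
n = 0.980 × 0.5050/0.4950 = 1.00 ≈ 1

1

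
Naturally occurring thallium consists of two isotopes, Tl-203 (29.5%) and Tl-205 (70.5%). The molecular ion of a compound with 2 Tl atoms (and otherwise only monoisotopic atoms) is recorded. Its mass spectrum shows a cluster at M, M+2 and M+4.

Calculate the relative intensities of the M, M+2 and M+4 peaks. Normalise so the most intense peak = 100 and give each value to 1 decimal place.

17.5 : 83.7 : 100.0

Expanding (0.295 + 0.705)^2:
P(M) = 0.295^2 = 0.087025
P(M+2) = 2 × 0.295^1 × 0.705^1 = 0.415950
P(M+4) = 0.705^2 = 0.497025
The M+4 peak is largest (0.497025); scaling to 100 gives 17.5 : 83.7 : 100.0.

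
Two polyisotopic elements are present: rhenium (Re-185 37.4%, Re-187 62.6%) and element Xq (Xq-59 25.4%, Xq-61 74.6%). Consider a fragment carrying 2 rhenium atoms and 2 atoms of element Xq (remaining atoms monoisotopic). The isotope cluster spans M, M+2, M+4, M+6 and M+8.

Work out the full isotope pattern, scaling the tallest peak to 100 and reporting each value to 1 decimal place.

2.2 : 20.3 : 68.6 : 100.0 : 53.3

Rhenium pattern (n=2): 0.139876 : 0.468248 : 0.391876
Element Xq pattern (n=2): 0.064516 : 0.378968 : 0.556516
Convolve the two distributions (both contribute in 2-u steps):
  M: 0.139876×0.064516 = 0.009024
  M+2: 0.139876×0.378968 + 0.468248×0.064516 = 0.083218
  M+4: 0.139876×0.556516 + 0.468248×0.378968 + 0.391876×0.064516 = 0.280577
  M+6: 0.468248×0.556516 + 0.391876×0.378968 = 0.409096
  M+8: 0.391876×0.556516 = 0.218085
Scale to base peak (0.409096) = 100: 2.2 : 20.3 : 68.6 : 100.0 : 53.3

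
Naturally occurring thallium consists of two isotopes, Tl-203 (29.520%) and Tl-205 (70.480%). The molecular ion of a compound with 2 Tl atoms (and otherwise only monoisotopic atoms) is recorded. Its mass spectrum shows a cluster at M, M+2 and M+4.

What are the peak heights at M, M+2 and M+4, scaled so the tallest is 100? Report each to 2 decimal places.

17.54 : 83.77 : 100.00

Each Tl atom is independently Tl-203 (p = 0.29520) or Tl-205 (q = 0.70480); the cluster is the binomial expansion (p + q)^2.
P(M) = 0.29520^2 = 0.087143
P(M+2) = 2 × 0.29520^1 × 0.70480^1 = 0.416114
P(M+4) = 0.70480^2 = 0.496743
The M+4 peak is largest (0.496743); scaling to 100 gives 17.54 : 83.77 : 100.00.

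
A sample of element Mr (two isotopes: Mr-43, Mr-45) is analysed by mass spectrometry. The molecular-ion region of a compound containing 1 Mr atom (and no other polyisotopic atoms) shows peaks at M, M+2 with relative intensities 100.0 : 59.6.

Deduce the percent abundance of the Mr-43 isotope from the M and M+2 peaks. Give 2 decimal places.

Write p for the Mr-43 fraction. I(M+2)/I(M) = [C(1,1)·p^0·(1−p)] / p^1 = 1·(1−p)/p = 59.6/100.0 = 0.5960
(1−p)/p = 0.5960/1 = 0.5960  ⇒  p = 1/(1 + 0.5960) = 0.6266
Mr-43: 62.66%, Mr-45: 37.34%.

62.66%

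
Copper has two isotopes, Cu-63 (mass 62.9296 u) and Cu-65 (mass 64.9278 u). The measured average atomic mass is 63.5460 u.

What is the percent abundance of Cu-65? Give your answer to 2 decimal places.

30.85%

With x = fraction of Cu-63 (so Cu-65 is 1 − x):
62.9296·x + 64.9278·(1 − x) = 63.5460
(62.9296 − 64.9278)·x = 63.5460 − 64.9278
x = -1.3818 / -1.9982 = 0.69152 → 69.15% Cu-63, 30.85% Cu-65.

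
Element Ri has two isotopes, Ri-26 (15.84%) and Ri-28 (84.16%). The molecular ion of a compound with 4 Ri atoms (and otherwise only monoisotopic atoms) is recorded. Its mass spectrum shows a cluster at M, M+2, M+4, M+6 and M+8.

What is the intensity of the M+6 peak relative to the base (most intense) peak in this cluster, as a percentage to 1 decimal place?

Binomial terms of (0.1584 + 0.8416)^4: M 0.0006, M+2 0.0134, M+4 0.1066, M+6 0.3777, M+8 0.5017 → M+8 is the base peak.
P(M+8) = C(4,4) × 0.1584^0 × 0.8416^4 = 1 × 1.0000 × 0.50167552 = 0.501676 (base)
P(M+6) = C(4,3) × 0.1584^1 × 0.8416^3 = 4 × 0.1584 × 0.59609734 = 0.377687
Relative intensity = 0.377687 / 0.501676 × 100 = 75.3

75.3%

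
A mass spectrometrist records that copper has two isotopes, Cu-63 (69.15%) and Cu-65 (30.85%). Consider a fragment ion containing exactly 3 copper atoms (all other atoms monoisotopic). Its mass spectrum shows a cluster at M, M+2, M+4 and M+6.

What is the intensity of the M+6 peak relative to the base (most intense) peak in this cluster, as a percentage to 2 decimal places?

6.63%

(0.6915 + 0.3085)^3 gives M 0.3307, M+2 0.4425, M+4 0.1974, M+6 0.0294; the largest is M+2.
P(M+2) = C(3,1) × 0.6915^2 × 0.3085^1 = 3 × 0.47817225 × 0.3085 = 0.442548 (base)
P(M+6) = C(3,3) × 0.6915^0 × 0.3085^3 = 1 × 1.0000 × 0.02936064 = 0.029361
Relative intensity = 0.029361 / 0.442548 × 100 = 6.63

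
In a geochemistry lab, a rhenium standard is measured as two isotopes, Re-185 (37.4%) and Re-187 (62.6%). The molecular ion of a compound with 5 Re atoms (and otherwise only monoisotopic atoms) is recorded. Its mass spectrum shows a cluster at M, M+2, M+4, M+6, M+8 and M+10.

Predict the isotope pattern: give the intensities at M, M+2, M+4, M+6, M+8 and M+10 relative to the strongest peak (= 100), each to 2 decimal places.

2.13 : 17.85 : 59.74 : 100.00 : 83.69 : 28.02

Each Re atom is independently Re-185 (p = 0.374) or Re-187 (q = 0.626); the cluster is the binomial expansion (p + q)^5.
P(M) = 0.374^5 = 0.007317
P(M+2) = 5 × 0.374^4 × 0.626^1 = 0.061239
P(M+4) = 10 × 0.374^3 × 0.626^2 = 0.205005
P(M+6) = 10 × 0.374^2 × 0.626^3 = 0.343136
P(M+8) = 5 × 0.374^1 × 0.626^4 = 0.287170
P(M+10) = 0.626^5 = 0.096133
The M+6 peak is largest (0.343136); scaling to 100 gives 2.13 : 17.85 : 59.74 : 100.00 : 83.69 : 28.02.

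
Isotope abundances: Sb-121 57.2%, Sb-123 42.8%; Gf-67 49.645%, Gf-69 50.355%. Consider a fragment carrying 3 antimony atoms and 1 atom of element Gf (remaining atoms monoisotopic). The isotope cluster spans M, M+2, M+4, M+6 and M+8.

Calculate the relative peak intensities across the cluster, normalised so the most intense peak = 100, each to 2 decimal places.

25.27 : 82.37 : 100.00 : 53.65 : 10.74

Antimony pattern (n=3): 0.18714925 : 0.42010426 : 0.31434374 : 0.07840275
Element Gf pattern (n=1): 0.49645 : 0.50355
Convolve the two distributions (both contribute in 2-u steps):
  M: 0.18714925×0.49645 = 0.092910
  M+2: 0.18714925×0.50355 + 0.42010426×0.49645 = 0.302800
  M+4: 0.42010426×0.50355 + 0.31434374×0.49645 = 0.367599
  M+6: 0.31434374×0.50355 + 0.07840275×0.49645 = 0.197211
  M+8: 0.07840275×0.50355 = 0.039480
Scale to base peak (0.367599) = 100: 25.27 : 82.37 : 100.00 : 53.65 : 10.74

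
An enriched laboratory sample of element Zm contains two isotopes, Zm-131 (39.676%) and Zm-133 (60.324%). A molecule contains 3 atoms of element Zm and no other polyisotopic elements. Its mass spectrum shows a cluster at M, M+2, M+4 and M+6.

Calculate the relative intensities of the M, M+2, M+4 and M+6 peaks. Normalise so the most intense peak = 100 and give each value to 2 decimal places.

14.42 : 65.77 : 100.00 : 50.68

Expanding (0.39676 + 0.60324)^3:
P(M) = 0.39676^3 = 0.062457
P(M+2) = 3 × 0.39676^2 × 0.60324^1 = 0.284883
P(M+4) = 3 × 0.39676^1 × 0.60324^2 = 0.433141
P(M+6) = 0.60324^3 = 0.219518
The M+4 peak is largest (0.433141); scaling to 100 gives 14.42 : 65.77 : 100.00 : 50.68.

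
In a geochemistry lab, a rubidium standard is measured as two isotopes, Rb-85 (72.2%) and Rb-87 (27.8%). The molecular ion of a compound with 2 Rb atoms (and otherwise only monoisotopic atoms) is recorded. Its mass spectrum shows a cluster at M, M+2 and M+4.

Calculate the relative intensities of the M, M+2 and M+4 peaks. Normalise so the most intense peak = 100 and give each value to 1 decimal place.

100.0 : 77.0 : 14.8

The 2 Rb atoms are independent, so intensities follow the terms of (0.722 + 0.278)^2.
P(M) = 0.722^2 = 0.521284
P(M+2) = 2 × 0.722^1 × 0.278^1 = 0.401432
P(M+4) = 0.278^2 = 0.077284
The M peak is largest (0.521284); scaling to 100 gives 100.0 : 77.0 : 14.8.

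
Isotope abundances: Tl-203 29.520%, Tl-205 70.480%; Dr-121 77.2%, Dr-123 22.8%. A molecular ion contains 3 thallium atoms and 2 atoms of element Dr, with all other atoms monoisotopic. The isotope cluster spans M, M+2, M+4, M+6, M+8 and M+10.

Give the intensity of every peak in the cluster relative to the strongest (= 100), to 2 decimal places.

Thallium pattern (n=3): 0.02572463 : 0.18425524 : 0.43991564 : 0.35010449
Element Dr pattern (n=2): 0.595984 : 0.352032 : 0.051984
Convolve the two distributions (both contribute in 2-u steps):
  M: 0.02572463×0.595984 = 0.015331
  M+2: 0.02572463×0.352032 + 0.18425524×0.595984 = 0.118869
  M+4: 0.02572463×0.051984 + 0.18425524×0.352032 + 0.43991564×0.595984 = 0.328384
  M+6: 0.18425524×0.051984 + 0.43991564×0.352032 + 0.35010449×0.595984 = 0.373099
  M+8: 0.43991564×0.051984 + 0.35010449×0.352032 = 0.146117
  M+10: 0.35010449×0.051984 = 0.018200
Scale to base peak (0.373099) = 100: 4.11 : 31.86 : 88.02 : 100.00 : 39.16 : 4.88

4.11 : 31.86 : 88.02 : 100.00 : 39.16 : 4.88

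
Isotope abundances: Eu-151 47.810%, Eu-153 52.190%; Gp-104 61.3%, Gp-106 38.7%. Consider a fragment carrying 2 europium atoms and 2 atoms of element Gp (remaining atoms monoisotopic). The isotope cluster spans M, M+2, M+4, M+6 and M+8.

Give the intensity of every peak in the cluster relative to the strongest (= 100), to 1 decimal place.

23.0 : 79.3 : 100.0 : 54.6 : 10.9

Europium pattern (n=2): 0.22857961 : 0.49904078 : 0.27237961
Element Gp pattern (n=2): 0.375769 : 0.474462 : 0.149769
Convolve the two distributions (both contribute in 2-u steps):
  M: 0.22857961×0.375769 = 0.085893
  M+2: 0.22857961×0.474462 + 0.49904078×0.375769 = 0.295976
  M+4: 0.22857961×0.149769 + 0.49904078×0.474462 + 0.27237961×0.375769 = 0.373362
  M+6: 0.49904078×0.149769 + 0.27237961×0.474462 = 0.203975
  M+8: 0.27237961×0.149769 = 0.040794
Scale to base peak (0.373362) = 100: 23.0 : 79.3 : 100.0 : 54.6 : 10.9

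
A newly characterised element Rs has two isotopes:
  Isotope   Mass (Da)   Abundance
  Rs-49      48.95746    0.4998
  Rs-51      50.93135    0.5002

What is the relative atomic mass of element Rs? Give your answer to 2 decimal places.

49.94 Da

The abundance-weighted mean is 0.4998 × 48.95746 + 0.5002 × 50.93135
= 24.468939 + 25.475861 = 49.944800 Da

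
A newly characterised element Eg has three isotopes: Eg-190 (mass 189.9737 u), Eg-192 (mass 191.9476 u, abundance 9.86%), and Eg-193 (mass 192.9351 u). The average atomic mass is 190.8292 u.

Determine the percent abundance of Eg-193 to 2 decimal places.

22.32%

The remaining 90.14% is split between Eg-190 (fraction x) and Eg-193 (fraction 0.9014 − x).
Substituting: 189.9737x + 192.9351(0.9014 − x) = 171.90316664
(189.9737 − 192.9351)x = -2.0085325  ⇒  x = 0.67824, y = 0.22316
Eg-190: 67.82%, Eg-193: 22.32%.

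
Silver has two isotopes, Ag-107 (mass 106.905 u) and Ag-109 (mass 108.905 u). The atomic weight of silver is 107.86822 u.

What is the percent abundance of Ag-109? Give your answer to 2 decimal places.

Let x be the fractional abundance of Ag-107; then Ag-109 has abundance 1 − x.
106.905·x + 108.905·(1 − x) = 107.86822
(106.905 − 108.905)·x = 107.86822 − 108.905
x = -1.03678 / -2.000 = 0.51839 → 51.84% Ag-107, 48.16% Ag-109.

48.16%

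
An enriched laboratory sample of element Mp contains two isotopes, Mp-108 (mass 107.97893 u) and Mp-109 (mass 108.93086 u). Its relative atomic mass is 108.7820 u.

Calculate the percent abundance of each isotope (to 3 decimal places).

Mp-108: 15.638%, Mp-109: 84.362%

With x = fraction of Mp-108 (so Mp-109 is 1 − x):
107.97893·x + 108.93086·(1 − x) = 108.7820
(107.97893 − 108.93086)·x = 108.7820 − 108.93086
x = -0.14886 / -0.95193 = 0.15638 → 15.638% Mp-108, 84.362% Mp-109.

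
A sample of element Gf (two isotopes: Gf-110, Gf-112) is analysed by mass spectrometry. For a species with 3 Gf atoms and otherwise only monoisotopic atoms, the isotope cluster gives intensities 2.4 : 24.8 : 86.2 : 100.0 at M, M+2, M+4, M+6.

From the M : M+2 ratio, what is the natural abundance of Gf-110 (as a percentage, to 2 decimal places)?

If p is the fraction of Gf that is Gf-110, then I(M+2)/I(M) = [C(3,1)·p^2·(1−p)] / p^3 = 3·(1−p)/p = 24.8/2.4 = 10.3333
(1−p)/p = 10.3333/3 = 3.4444  ⇒  p = 1/(1 + 3.4444) = 0.2250
Gf-110: 22.50%, Gf-112: 77.50%.

22.50%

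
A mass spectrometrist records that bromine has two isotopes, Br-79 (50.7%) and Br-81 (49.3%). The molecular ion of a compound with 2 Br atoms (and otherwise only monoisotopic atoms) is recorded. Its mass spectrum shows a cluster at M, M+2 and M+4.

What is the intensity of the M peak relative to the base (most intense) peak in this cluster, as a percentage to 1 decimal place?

51.4%

Term probabilities: M 0.2570, M+2 0.4999, M+4 0.2430. Base peak = M+2.
P(M+2) = C(2,1) × 0.507^1 × 0.493^1 = 2 × 0.5070 × 0.4930 = 0.499902 (base)
P(M) = C(2,0) × 0.507^2 × 0.493^0 = 1 × 0.257049 × 1.0000 = 0.257049
Relative intensity = 0.257049 / 0.499902 × 100 = 51.4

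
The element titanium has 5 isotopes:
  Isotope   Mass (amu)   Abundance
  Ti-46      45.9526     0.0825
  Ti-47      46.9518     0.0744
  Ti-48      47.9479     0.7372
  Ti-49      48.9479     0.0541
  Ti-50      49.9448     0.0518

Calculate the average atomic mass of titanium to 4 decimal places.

The abundance-weighted mean is 0.0825 × 45.9526 + 0.0744 × 46.9518 + 0.7372 × 47.9479 + 0.0541 × 48.9479 + 0.0518 × 49.9448
= 3.79109 + 3.49321 + 35.34719 + 2.64808 + 2.58714 = 47.86671 amu

47.8667 amu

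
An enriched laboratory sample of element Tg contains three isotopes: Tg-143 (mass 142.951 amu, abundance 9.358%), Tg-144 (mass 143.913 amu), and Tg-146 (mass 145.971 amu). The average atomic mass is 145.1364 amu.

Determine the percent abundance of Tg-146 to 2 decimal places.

63.82%

The remaining 90.642% is split between Tg-144 (fraction x) and Tg-146 (fraction 0.90642 − x).
Substituting: 143.913x + 145.971(0.90642 − x) = 131.75904542
(143.913 − 145.971)x = -0.5519884  ⇒  x = 0.26822, y = 0.63820
Tg-144: 26.82%, Tg-146: 63.82%.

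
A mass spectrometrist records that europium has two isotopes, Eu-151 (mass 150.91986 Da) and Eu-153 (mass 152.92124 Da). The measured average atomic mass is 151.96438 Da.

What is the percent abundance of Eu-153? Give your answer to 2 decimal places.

With x = fraction of Eu-151 (so Eu-153 is 1 − x):
150.91986·x + 152.92124·(1 − x) = 151.96438
(150.91986 − 152.92124)·x = 151.96438 − 152.92124
x = -0.95686 / -2.00138 = 0.47810 → 47.81% Eu-151, 52.19% Eu-153.

52.19%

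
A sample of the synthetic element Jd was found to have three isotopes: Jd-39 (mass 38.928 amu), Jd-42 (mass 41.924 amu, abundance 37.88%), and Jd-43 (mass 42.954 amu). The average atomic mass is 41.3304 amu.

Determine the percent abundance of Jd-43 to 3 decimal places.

31.483%

The remaining 62.12% is split between Jd-39 (fraction x) and Jd-43 (fraction 0.6212 − x).
Substituting: 38.928x + 42.954(0.6212 − x) = 25.4495888
(38.928 − 42.954)x = -1.233436  ⇒  x = 0.30637, y = 0.31483
Jd-39: 30.637%, Jd-43: 31.483%.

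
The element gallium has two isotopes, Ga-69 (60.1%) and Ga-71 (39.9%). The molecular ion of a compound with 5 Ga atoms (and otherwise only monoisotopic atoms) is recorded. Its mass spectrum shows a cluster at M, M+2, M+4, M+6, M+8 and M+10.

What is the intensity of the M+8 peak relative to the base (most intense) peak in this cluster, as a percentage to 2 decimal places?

22.04%

Term probabilities: M 0.0784, M+2 0.2603, M+4 0.3456, M+6 0.2294, M+8 0.0762, M+10 0.0101. Base peak = M+4.
P(M+4) = C(5,2) × 0.601^3 × 0.399^2 = 10 × 0.2170818 × 0.159201 = 0.345596 (base)
P(M+8) = C(5,4) × 0.601^1 × 0.399^4 = 5 × 0.6010 × 0.02534496 = 0.076162
Relative intensity = 0.076162 / 0.345596 × 100 = 22.04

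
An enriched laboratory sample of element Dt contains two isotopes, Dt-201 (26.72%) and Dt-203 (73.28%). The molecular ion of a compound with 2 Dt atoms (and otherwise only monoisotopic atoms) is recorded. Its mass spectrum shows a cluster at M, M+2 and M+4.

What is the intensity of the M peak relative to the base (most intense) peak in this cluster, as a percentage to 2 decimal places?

13.30%

Term probabilities: M 0.0714, M+2 0.3916, M+4 0.5370. Base peak = M+4.
P(M+4) = C(2,2) × 0.2672^0 × 0.7328^2 = 1 × 1.0000 × 0.53699584 = 0.536996 (base)
P(M) = C(2,0) × 0.2672^2 × 0.7328^0 = 1 × 0.07139584 × 1.0000 = 0.071396
Relative intensity = 0.071396 / 0.536996 × 100 = 13.30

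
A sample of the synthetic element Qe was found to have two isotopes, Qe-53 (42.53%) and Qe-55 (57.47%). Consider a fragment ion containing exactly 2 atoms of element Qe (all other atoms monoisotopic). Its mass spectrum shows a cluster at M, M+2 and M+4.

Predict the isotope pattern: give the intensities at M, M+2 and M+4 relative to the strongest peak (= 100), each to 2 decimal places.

Expanding (0.4253 + 0.5747)^2:
P(M) = 0.4253^2 = 0.180880
P(M+2) = 2 × 0.4253^1 × 0.5747^1 = 0.488840
P(M+4) = 0.5747^2 = 0.330280
The M+2 peak is largest (0.488840); scaling to 100 gives 37.00 : 100.00 : 67.56.

37.00 : 100.00 : 67.56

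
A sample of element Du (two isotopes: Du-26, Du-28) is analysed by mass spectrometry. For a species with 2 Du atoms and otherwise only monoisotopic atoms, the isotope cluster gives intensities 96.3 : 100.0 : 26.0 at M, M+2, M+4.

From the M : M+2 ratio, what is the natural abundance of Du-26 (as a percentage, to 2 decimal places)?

Let p = fractional abundance of Du-26. I(M+2)/I(M) = [C(2,1)·p^1·(1−p)] / p^2 = 2·(1−p)/p = 100.0/96.3 = 1.0384
(1−p)/p = 1.0384/2 = 0.5192  ⇒  p = 1/(1 + 0.5192) = 0.6582
Du-26: 65.82%, Du-28: 34.18%.

65.82%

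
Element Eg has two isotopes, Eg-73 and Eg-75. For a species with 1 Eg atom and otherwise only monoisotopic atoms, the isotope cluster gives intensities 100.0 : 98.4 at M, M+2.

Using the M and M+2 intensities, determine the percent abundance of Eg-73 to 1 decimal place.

If p is the fraction of Eg that is Eg-73, then I(M+2)/I(M) = [C(1,1)·p^0·(1−p)] / p^1 = 1·(1−p)/p = 98.4/100.0 = 0.9840
(1−p)/p = 0.9840/1 = 0.9840  ⇒  p = 1/(1 + 0.9840) = 0.5040
Eg-73: 50.4%, Eg-75: 49.6%.

50.4%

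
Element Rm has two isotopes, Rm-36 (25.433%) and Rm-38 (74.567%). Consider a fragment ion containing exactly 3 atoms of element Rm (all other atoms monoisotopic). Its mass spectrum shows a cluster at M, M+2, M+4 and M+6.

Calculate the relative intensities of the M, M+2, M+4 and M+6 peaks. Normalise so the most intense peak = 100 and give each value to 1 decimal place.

3.9 : 34.1 : 100.0 : 97.7

Each Rm atom is independently Rm-36 (p = 0.25433) or Rm-38 (q = 0.74567); the cluster is the binomial expansion (p + q)^3.
P(M) = 0.25433^3 = 0.016451
P(M+2) = 3 × 0.25433^2 × 0.74567^1 = 0.144698
P(M+4) = 3 × 0.25433^1 × 0.74567^2 = 0.424241
P(M+6) = 0.74567^3 = 0.414610
The M+4 peak is largest (0.424241); scaling to 100 gives 3.9 : 34.1 : 100.0 : 97.7.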